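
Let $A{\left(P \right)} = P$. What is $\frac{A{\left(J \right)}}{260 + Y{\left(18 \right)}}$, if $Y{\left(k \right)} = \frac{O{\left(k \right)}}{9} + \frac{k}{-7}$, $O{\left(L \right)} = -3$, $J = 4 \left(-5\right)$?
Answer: $- \frac{420}{5399} \approx -0.077792$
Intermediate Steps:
$J = -20$
$Y{\left(k \right)} = - \frac{1}{3} - \frac{k}{7}$ ($Y{\left(k \right)} = - \frac{3}{9} + \frac{k}{-7} = \left(-3\right) \frac{1}{9} + k \left(- \frac{1}{7}\right) = - \frac{1}{3} - \frac{k}{7}$)
$\frac{A{\left(J \right)}}{260 + Y{\left(18 \right)}} = \frac{1}{260 - \frac{61}{21}} \left(-20\right) = \frac{1}{\frac{5399}{21}} \left(-20\right) = \frac{21}{5399} \left(-20\right) = - \frac{420}{5399}$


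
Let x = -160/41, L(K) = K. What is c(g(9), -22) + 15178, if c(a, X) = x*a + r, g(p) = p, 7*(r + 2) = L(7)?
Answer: 620817/41 ≈ 15142.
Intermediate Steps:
x = -160/41 (x = -160*1/41 = -160/41 ≈ -3.9024)
r = -1 (r = -2 + (⅐)*7 = -2 + 1 = -1)
c(a, X) = -1 - 160*a/41 (c(a, X) = -160*a/41 - 1 = -1 - 160*a/41)
c(g(9), -22) + 15178 = (-1 - 160/41*9) + 15178 = (-1 - 1440/41) + 15178 = -1481/41 + 15178 = 620817/41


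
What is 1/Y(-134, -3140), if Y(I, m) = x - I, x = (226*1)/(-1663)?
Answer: 1663/222616 ≈ 0.0074703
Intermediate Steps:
x = -226/1663 (x = 226*(-1/1663) = -226/1663 ≈ -0.13590)
Y(I, m) = -226/1663 - I
1/Y(-134, -3140) = 1/(-226/1663 - 1*(-134)) = 1/(-226/1663 + 134) = 1/(222616/1663) = 1663/222616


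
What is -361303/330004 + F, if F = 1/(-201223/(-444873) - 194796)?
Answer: -2846400412536277/2599809903015340 ≈ -1.0948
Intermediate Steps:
F = -40443/7878116335 (F = 1/(-201223*(-1/444873) - 194796) = 1/(18293/40443 - 194796) = 1/(-7878116335/40443) = -40443/7878116335 ≈ -5.1336e-6)
-361303/330004 + F = -361303/330004 - 40443/7878116335 = -2846400412536277/2599809903015340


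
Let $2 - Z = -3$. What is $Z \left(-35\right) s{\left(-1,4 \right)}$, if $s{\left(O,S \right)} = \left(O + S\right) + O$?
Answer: $-350$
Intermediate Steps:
$s{\left(O,S \right)} = S + 2 O$
$Z = 5$ ($Z = 2 - -3 = 2 + 3 = 5$)
$Z \left(-35\right) s{\left(-1,4 \right)} = 5 \left(-35\right) \left(4 + 2 \left(-1\right)\right) = - 175 \left(4 - 2\right) = \left(-175\right) 2 = -350$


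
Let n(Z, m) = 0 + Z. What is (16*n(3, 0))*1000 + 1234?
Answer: 49234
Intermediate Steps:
n(Z, m) = Z
(16*n(3, 0))*1000 + 1234 = (16*3)*1000 + 1234 = 48*1000 + 1234 = 48000 + 1234 = 49234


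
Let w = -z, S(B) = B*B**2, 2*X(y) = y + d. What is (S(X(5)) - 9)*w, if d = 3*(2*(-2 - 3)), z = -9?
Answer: -141273/8 ≈ -17659.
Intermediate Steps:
d = -30 (d = 3*(2*(-5)) = 3*(-10) = -30)
X(y) = -15 + y/2 (X(y) = (y - 30)/2 = (-30 + y)/2 = -15 + y/2)
S(B) = B**3
w = 9 (w = -1*(-9) = 9)
(S(X(5)) - 9)*w = ((-15 + (1/2)*5)**3 - 9)*9 = ((-15 + 5/2)**3 - 9)*9 = ((-25/2)**3 - 9)*9 = (-15625/8 - 9)*9 = -15697/8*9 = -141273/8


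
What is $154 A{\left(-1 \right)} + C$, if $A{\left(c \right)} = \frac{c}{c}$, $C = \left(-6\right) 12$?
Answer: $82$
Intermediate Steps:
$C = -72$
$A{\left(c \right)} = 1$
$154 A{\left(-1 \right)} + C = 154 \cdot 1 - 72 = 154 - 72 = 82$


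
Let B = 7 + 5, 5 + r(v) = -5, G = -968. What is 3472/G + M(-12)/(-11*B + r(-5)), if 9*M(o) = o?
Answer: -92200/25773 ≈ -3.5774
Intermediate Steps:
r(v) = -10 (r(v) = -5 - 5 = -10)
M(o) = o/9
B = 12
3472/G + M(-12)/(-11*B + r(-5)) = 3472/(-968) + ((1/9)*(-12))/(-11*12 - 10) = 3472*(-1/968) - 4/(3*(-132 - 10)) = -434/121 - 4/3/(-142) = -434/121 - 4/3*(-1/142) = -434/121 + 2/213 = -92200/25773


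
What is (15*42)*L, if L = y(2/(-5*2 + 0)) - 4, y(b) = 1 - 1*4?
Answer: -4410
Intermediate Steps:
y(b) = -3 (y(b) = 1 - 4 = -3)
L = -7 (L = -3 - 4 = -7)
(15*42)*L = (15*42)*(-7) = 630*(-7) = -4410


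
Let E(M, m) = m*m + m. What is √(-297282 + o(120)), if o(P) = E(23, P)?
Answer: 3*I*√31418 ≈ 531.75*I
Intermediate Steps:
E(M, m) = m + m² (E(M, m) = m² + m = m + m²)
o(P) = P*(1 + P)
√(-297282 + o(120)) = √(-297282 + 120*(1 + 120)) = √(-297282 + 120*121) = √(-297282 + 14520) = √(-282762) = 3*I*√31418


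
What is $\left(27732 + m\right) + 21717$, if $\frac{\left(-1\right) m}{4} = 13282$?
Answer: $-3679$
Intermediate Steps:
$m = -53128$ ($m = \left(-4\right) 13282 = -53128$)
$\left(27732 + m\right) + 21717 = \left(27732 - 53128\right) + 21717 = -25396 + 21717 = -3679$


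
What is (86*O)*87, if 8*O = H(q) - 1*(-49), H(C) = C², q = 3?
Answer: 108489/2 ≈ 54245.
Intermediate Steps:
O = 29/4 (O = (3² - 1*(-49))/8 = (9 + 49)/8 = (⅛)*58 = 29/4 ≈ 7.2500)
(86*O)*87 = (86*(29/4))*87 = (1247/2)*87 = 108489/2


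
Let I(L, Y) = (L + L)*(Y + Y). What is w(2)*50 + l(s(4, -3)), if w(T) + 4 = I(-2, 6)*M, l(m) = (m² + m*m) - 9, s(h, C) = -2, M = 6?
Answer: -14601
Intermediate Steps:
I(L, Y) = 4*L*Y (I(L, Y) = (2*L)*(2*Y) = 4*L*Y)
l(m) = -9 + 2*m² (l(m) = (m² + m²) - 9 = 2*m² - 9 = -9 + 2*m²)
w(T) = -292 (w(T) = -4 + (4*(-2)*6)*6 = -4 - 48*6 = -4 - 288 = -292)
w(2)*50 + l(s(4, -3)) = -292*50 + (-9 + 2*(-2)²) = -14600 + (-9 + 2*4) = -14600 + (-9 + 8) = -14600 - 1 = -14601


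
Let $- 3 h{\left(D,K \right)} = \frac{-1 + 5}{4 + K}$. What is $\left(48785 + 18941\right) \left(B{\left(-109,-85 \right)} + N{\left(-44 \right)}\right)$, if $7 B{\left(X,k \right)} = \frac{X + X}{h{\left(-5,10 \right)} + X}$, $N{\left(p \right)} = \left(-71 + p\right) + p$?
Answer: $- \frac{24626189490}{2291} \approx -1.0749 \cdot 10^{7}$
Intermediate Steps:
$h{\left(D,K \right)} = - \frac{4}{3 \left(4 + K\right)}$ ($h{\left(D,K \right)} = - \frac{\left(-1 + 5\right) \frac{1}{4 + K}}{3} = - \frac{4 \frac{1}{4 + K}}{3} = - \frac{4}{3 \left(4 + K\right)}$)
$N{\left(p \right)} = -71 + 2 p$
$B{\left(X,k \right)} = \frac{2 X}{7 \left(- \frac{2}{21} + X\right)}$ ($B{\left(X,k \right)} = \frac{\left(X + X\right) \frac{1}{- \frac{4}{12 + 3 \cdot 10} + X}}{7} = \frac{2 X \frac{1}{- \frac{4}{12 + 30} + X}}{7} = \frac{2 X \frac{1}{- \frac{4}{42} + X}}{7} = \frac{2 X \frac{1}{\left(-4\right) \frac{1}{42} + X}}{7} = \frac{2 X \frac{1}{- \frac{2}{21} + X}}{7} = \frac{2 X}{7 \left(- \frac{2}{21} + X\right)}$)
$\left(48785 + 18941\right) \left(B{\left(-109,-85 \right)} + N{\left(-44 \right)}\right) = \left(48785 + 18941\right) \left(6 \left(-109\right) \frac{1}{-2 + 21 \left(-109\right)} + \left(-71 + 2 \left(-44\right)\right)\right) = 67726 \left(6 \left(-109\right) \frac{1}{-2 - 2289} - 159\right) = 67726 \left(6 \left(-109\right) \frac{1}{-2291} - 159\right) = 67726 \left(6 \left(-109\right) \left(- \frac{1}{2291}\right) - 159\right) = 67726 \left(\frac{654}{2291} - 159\right) = 67726 \left(- \frac{363615}{2291}\right) = - \frac{24626189490}{2291}$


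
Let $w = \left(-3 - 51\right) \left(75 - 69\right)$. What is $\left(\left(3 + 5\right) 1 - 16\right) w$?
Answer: $2592$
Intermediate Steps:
$w = -324$ ($w = - 54 \left(75 - 69\right) = \left(-54\right) 6 = -324$)
$\left(\left(3 + 5\right) 1 - 16\right) w = \left(\left(3 + 5\right) 1 - 16\right) \left(-324\right) = \left(8 \cdot 1 - 16\right) \left(-324\right) = \left(8 - 16\right) \left(-324\right) = \left(-8\right) \left(-324\right) = 2592$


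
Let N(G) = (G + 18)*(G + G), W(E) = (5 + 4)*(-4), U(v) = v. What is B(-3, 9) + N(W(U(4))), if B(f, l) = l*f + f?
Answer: 1266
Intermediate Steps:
B(f, l) = f + f*l (B(f, l) = f*l + f = f + f*l)
W(E) = -36 (W(E) = 9*(-4) = -36)
N(G) = 2*G*(18 + G) (N(G) = (18 + G)*(2*G) = 2*G*(18 + G))
B(-3, 9) + N(W(U(4))) = -3*(1 + 9) + 2*(-36)*(18 - 36) = -3*10 + 2*(-36)*(-18) = -30 + 1296 = 1266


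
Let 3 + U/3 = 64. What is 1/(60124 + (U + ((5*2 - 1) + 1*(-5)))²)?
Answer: 1/95093 ≈ 1.0516e-5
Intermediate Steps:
U = 183 (U = -9 + 3*64 = -9 + 192 = 183)
1/(60124 + (U + ((5*2 - 1) + 1*(-5)))²) = 1/(60124 + (183 + ((5*2 - 1) + 1*(-5)))²) = 1/(60124 + (183 + ((10 - 1) - 5))²) = 1/(60124 + (183 + (9 - 5))²) = 1/(60124 + (183 + 4)²) = 1/(60124 + 187²) = 1/(60124 + 34969) = 1/95093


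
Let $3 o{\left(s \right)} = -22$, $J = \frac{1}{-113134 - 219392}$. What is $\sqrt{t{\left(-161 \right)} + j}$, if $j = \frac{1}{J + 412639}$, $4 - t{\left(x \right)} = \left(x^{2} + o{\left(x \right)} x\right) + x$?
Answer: $\frac{16 i \sqrt{17829458653460134260698538}}{411639588339} \approx 164.12 i$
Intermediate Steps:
$J = - \frac{1}{332526}$ ($J = \frac{1}{-332526} = - \frac{1}{332526} \approx -3.0073 \cdot 10^{-6}$)
$o{\left(s \right)} = - \frac{22}{3}$ ($o{\left(s \right)} = \frac{1}{3} \left(-22\right) = - \frac{22}{3}$)
$t{\left(x \right)} = 4 - x^{2} + \frac{19 x}{3}$ ($t{\left(x \right)} = 4 - \left(\left(x^{2} - \frac{22 x}{3}\right) + x\right) = 4 - \left(x^{2} - \frac{19 x}{3}\right) = 4 - x^{2} + \frac{19 x}{3}$)
$j = \frac{332526}{137213196113}$ ($j = \frac{1}{- \frac{1}{332526} + 412639} = \frac{1}{\frac{137213196113}{332526}} = \frac{332526}{137213196113} \approx 2.4234 \cdot 10^{-6}$)
$\sqrt{t{\left(-161 \right)} + j} = \sqrt{\left(4 - \left(-161\right)^{2} + \frac{19}{3} \left(-161\right)\right) + \frac{332526}{137213196113}} = \sqrt{\left(4 - 25921 - \frac{3059}{3}\right) + \frac{332526}{137213196113}} = \sqrt{- \frac{80810}{3} + \frac{332526}{137213196113}} = \sqrt{- \frac{11088198376893952}{411639588339}} = \frac{16 i \sqrt{17829458653460134260698538}}{411639588339}$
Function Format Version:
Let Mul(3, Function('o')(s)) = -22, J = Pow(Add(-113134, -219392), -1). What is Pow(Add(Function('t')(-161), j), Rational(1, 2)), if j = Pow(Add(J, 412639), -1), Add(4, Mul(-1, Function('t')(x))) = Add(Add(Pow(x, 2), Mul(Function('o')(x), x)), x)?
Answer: Mul(Rational(16, 411639588339), I, Pow(17829458653460134260698538, Rational(1, 2))) ≈ Mul(164.12, I)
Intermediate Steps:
J = Rational(-1, 332526) (J = Pow(-332526, -1) = Rational(-1, 332526) ≈ -3.0073e-6)
Function('o')(s) = Rational(-22, 3) (Function('o')(s) = Mul(Rational(1, 3), -22) = Rational(-22, 3))
Function('t')(x) = Add(4, Mul(-1, Pow(x, 2)), Mul(Rational(19, 3), x)) (Function('t')(x) = Add(4, Mul(-1, Add(Add(Pow(x, 2), Mul(Rational(-22, 3), x)), x))) = Add(4, Mul(-1, Add(Pow(x, 2), Mul(Rational(-19, 3), x)))) = Add(4, Add(Mul(-1, Pow(x, 2)), Mul(Rational(19, 3), x))) = Add(4, Mul(-1, Pow(x, 2)), Mul(Rational(19, 3), x)))
j = Rational(332526, 137213196113) (j = Pow(Add(Rational(-1, 332526), 412639), -1) = Pow(Rational(137213196113, 332526), -1) = Rational(332526, 137213196113) ≈ 2.4234e-6)
Pow(Add(Function('t')(-161), j), Rational(1, 2)) = Pow(Add(Add(4, Mul(-1, Pow(-161, 2)), Mul(Rational(19, 3), -161)), Rational(332526, 137213196113)), Rational(1, 2)) = Pow(Add(Add(4, Mul(-1, 25921), Rational(-3059, 3)), Rational(332526, 137213196113)), Rational(1, 2)) = Pow(Add(Add(4, -25921, Rational(-3059, 3)), Rational(332526, 137213196113)), Rational(1, 2)) = Pow(Add(Rational(-80810, 3), Rational(332526, 137213196113)), Rational(1, 2)) = Pow(Rational(-11088198376893952, 411639588339), Rational(1, 2)) = Mul(Rational(16, 411639588339), I, Pow(17829458653460134260698538, Rational(1, 2)))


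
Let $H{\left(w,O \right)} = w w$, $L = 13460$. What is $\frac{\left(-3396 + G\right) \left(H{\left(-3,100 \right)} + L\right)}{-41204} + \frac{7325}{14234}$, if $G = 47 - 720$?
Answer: $\frac{390200663887}{293248868} \approx 1330.6$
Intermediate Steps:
$H{\left(w,O \right)} = w^{2}$
$G = -673$ ($G = 47 - 720 = -673$)
$\frac{\left(-3396 + G\right) \left(H{\left(-3,100 \right)} + L\right)}{-41204} + \frac{7325}{14234} = \frac{\left(-3396 - 673\right) \left(\left(-3\right)^{2} + 13460\right)}{-41204} + \frac{7325}{14234} = - 4069 \left(9 + 13460\right) \left(- \frac{1}{41204}\right) + 7325 \cdot \frac{1}{14234} = \left(-4069\right) 13469 \left(- \frac{1}{41204}\right) + \frac{7325}{14234} = \left(-54805361\right) \left(- \frac{1}{41204}\right) + \frac{7325}{14234} = \frac{54805361}{41204} + \frac{7325}{14234} = \frac{390200663887}{293248868}$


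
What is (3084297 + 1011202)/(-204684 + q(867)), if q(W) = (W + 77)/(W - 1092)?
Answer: -921487275/46054844 ≈ -20.008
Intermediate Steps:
q(W) = (77 + W)/(-1092 + W)
(3084297 + 1011202)/(-204684 + q(867)) = (3084297 + 1011202)/(-204684 + (77 + 867)/(-1092 + 867)) = 4095499/(-204684 + 944/(-225)) = 4095499/(-204684 - 1/225*944) = 4095499/(-204684 - 944/225) = 4095499/(-46054844/225) = 4095499*(-225/46054844) = -921487275/46054844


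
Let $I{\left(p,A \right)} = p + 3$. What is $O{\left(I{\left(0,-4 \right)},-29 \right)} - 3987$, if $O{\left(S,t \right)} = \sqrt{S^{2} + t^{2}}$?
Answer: $-3987 + 5 \sqrt{34} \approx -3957.8$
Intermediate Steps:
$I{\left(p,A \right)} = 3 + p$
$O{\left(I{\left(0,-4 \right)},-29 \right)} - 3987 = \sqrt{\left(3 + 0\right)^{2} + \left(-29\right)^{2}} - 3987 = \sqrt{3^{2} + 841} - 3987 = \sqrt{9 + 841} - 3987 = \sqrt{850} - 3987 = 5 \sqrt{34} - 3987 = -3987 + 5 \sqrt{34}$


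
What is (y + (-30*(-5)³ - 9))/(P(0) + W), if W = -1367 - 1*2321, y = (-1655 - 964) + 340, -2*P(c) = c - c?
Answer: -731/1844 ≈ -0.39642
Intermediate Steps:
P(c) = 0 (P(c) = -(c - c)/2 = -½*0 = 0)
y = -2279 (y = -2619 + 340 = -2279)
W = -3688 (W = -1367 - 2321 = -3688)
(y + (-30*(-5)³ - 9))/(P(0) + W) = (-2279 + (-30*(-5)³ - 9))/(0 - 3688) = (-2279 + (-30*(-125) - 9))/(-3688) = (-2279 + (3750 - 9))*(-1/3688) = (-2279 + 3741)*(-1/3688) = 1462*(-1/3688) = -731/1844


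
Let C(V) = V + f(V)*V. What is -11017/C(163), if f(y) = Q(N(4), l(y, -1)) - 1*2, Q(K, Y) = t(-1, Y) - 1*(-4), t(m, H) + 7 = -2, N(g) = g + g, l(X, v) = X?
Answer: 11017/978 ≈ 11.265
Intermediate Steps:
N(g) = 2*g
t(m, H) = -9 (t(m, H) = -7 - 2 = -9)
Q(K, Y) = -5 (Q(K, Y) = -9 - 1*(-4) = -9 + 4 = -5)
f(y) = -7 (f(y) = -5 - 1*2 = -5 - 2 = -7)
C(V) = -6*V (C(V) = V - 7*V = -6*V)
-11017/C(163) = -11017/((-6*163)) = -11017/(-978) = -11017*(-1/978) = 11017/978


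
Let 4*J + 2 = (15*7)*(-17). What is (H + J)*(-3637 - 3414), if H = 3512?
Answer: -86452311/4 ≈ -2.1613e+7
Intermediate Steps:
J = -1787/4 (J = -1/2 + ((15*7)*(-17))/4 = -1/2 + (105*(-17))/4 = -1/2 + (1/4)*(-1785) = -1/2 - 1785/4 = -1787/4 ≈ -446.75)
(H + J)*(-3637 - 3414) = (3512 - 1787/4)*(-3637 - 3414) = (12261/4)*(-7051) = -86452311/4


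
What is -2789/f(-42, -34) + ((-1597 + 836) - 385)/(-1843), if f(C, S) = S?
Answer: 5179091/62662 ≈ 82.651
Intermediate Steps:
-2789/f(-42, -34) + ((-1597 + 836) - 385)/(-1843) = -2789/(-34) + ((-1597 + 836) - 385)/(-1843) = -2789*(-1/34) + (-761 - 385)*(-1/1843) = 2789/34 - 1146*(-1/1843) = 2789/34 + 1146/1843 = 5179091/62662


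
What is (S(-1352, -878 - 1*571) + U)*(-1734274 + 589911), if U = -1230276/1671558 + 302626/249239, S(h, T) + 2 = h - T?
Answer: -7586722608889242907/69436240727 ≈ -1.0926e+8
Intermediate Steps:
S(h, T) = -2 + h - T (S(h, T) = -2 + (h - T) = -2 + h - T)
U = 33204025224/69436240727 (U = -1230276*1/1671558 + 302626*(1/249239) = -205046/278593 + 302626/249239 = 33204025224/69436240727 ≈ 0.47819)
(S(-1352, -878 - 1*571) + U)*(-1734274 + 589911) = ((-2 - 1352 - (-878 - 1*571)) + 33204025224/69436240727)*(-1734274 + 589911) = ((-2 - 1352 - (-878 - 571)) + 33204025224/69436240727)*(-1144363) = ((-2 - 1352 - 1*(-1449)) + 33204025224/69436240727)*(-1144363) = ((-2 - 1352 + 1449) + 33204025224/69436240727)*(-1144363) = (95 + 33204025224/69436240727)*(-1144363) = (6629646894289/69436240727)*(-1144363) = -7586722608889242907/69436240727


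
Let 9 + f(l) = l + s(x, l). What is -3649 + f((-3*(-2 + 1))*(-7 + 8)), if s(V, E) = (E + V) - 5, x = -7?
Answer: -3664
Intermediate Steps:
s(V, E) = -5 + E + V
f(l) = -21 + 2*l (f(l) = -9 + (l + (-5 + l - 7)) = -9 + (l + (-12 + l)) = -9 + (-12 + 2*l) = -21 + 2*l)
-3649 + f((-3*(-2 + 1))*(-7 + 8)) = -3649 + (-21 + 2*((-3*(-2 + 1))*(-7 + 8))) = -3649 + (-21 + 2*(-3*(-1)*1)) = -3649 + (-21 + 2*(3*1)) = -3649 + (-21 + 2*3) = -3649 + (-21 + 6) = -3649 - 15 = -3664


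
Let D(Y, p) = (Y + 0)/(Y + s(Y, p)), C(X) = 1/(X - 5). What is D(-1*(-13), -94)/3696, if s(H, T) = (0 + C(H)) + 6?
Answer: 13/70686 ≈ 0.00018391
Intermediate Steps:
C(X) = 1/(-5 + X)
s(H, T) = 6 + 1/(-5 + H) (s(H, T) = (0 + 1/(-5 + H)) + 6 = 1/(-5 + H) + 6 = 6 + 1/(-5 + H))
D(Y, p) = Y/(Y + (-29 + 6*Y)/(-5 + Y)) (D(Y, p) = (Y + 0)/(Y + (-29 + 6*Y)/(-5 + Y)) = Y/(Y + (-29 + 6*Y)/(-5 + Y)))
D(-1*(-13), -94)/3696 = ((-1*(-13))*(-5 - 1*(-13))/(-29 - 1*(-13) + (-1*(-13))²))/3696 = (13*(-5 + 13)/(-29 + 13 + 13²))*(1/3696) = (13*8/(-29 + 13 + 169))*(1/3696) = (13*8/153)*(1/3696) = (13*(1/153)*8)*(1/3696) = (104/153)*(1/3696) = 13/70686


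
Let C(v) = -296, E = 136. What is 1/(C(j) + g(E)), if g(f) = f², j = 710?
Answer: 1/18200 ≈ 5.4945e-5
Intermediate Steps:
1/(C(j) + g(E)) = 1/(-296 + 136²) = 1/(-296 + 18496) = 1/18200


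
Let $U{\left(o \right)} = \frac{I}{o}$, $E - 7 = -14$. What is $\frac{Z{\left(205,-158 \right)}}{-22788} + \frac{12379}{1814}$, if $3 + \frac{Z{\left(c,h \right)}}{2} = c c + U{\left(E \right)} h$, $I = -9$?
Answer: $\frac{228154217}{72340506} \approx 3.1539$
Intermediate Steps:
$E = -7$ ($E = 7 - 14 = -7$)
$U{\left(o \right)} = - \frac{9}{o}$
$Z{\left(c,h \right)} = -6 + 2 c^{2} + \frac{18 h}{7}$ ($Z{\left(c,h \right)} = -6 + 2 \left(c c + - \frac{9}{-7} h\right) = -6 + 2 \left(c^{2} + \left(-9\right) \left(- \frac{1}{7}\right) h\right) = -6 + 2 \left(c^{2} + \frac{9 h}{7}\right) = -6 + \left(2 c^{2} + \frac{18 h}{7}\right) = -6 + 2 c^{2} + \frac{18 h}{7}$)
$\frac{Z{\left(205,-158 \right)}}{-22788} + \frac{12379}{1814} = \frac{-6 + 2 \cdot 205^{2} + \frac{18}{7} \left(-158\right)}{-22788} + \frac{12379}{1814} = \left(-6 + 2 \cdot 42025 - \frac{2844}{7}\right) \left(- \frac{1}{22788}\right) + 12379 \cdot \frac{1}{1814} = \left(-6 + 84050 - \frac{2844}{7}\right) \left(- \frac{1}{22788}\right) + \frac{12379}{1814} = \frac{585464}{7} \left(- \frac{1}{22788}\right) + \frac{12379}{1814} = - \frac{146366}{39879} + \frac{12379}{1814} = \frac{228154217}{72340506}$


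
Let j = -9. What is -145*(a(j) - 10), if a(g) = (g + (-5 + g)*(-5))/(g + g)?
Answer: 34945/18 ≈ 1941.4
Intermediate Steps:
a(g) = (25 - 4*g)/(2*g) (a(g) = (g + (25 - 5*g))/((2*g)) = (25 - 4*g)*(1/(2*g)) = (25 - 4*g)/(2*g))
-145*(a(j) - 10) = -145*((-2 + (25/2)/(-9)) - 10) = -145*((-2 + (25/2)*(-1/9)) - 10) = -145*((-2 - 25/18) - 10) = -145*(-61/18 - 10) = -145*(-241/18) = 34945/18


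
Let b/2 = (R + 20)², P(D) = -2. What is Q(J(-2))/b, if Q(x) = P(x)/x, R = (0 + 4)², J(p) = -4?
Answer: 1/5184 ≈ 0.00019290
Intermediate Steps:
R = 16 (R = 4² = 16)
Q(x) = -2/x
b = 2592 (b = 2*(16 + 20)² = 2*36² = 2*1296 = 2592)
Q(J(-2))/b = -2/(-4)/2592 = -2*(-¼)*(1/2592) = (½)*(1/2592) = 1/5184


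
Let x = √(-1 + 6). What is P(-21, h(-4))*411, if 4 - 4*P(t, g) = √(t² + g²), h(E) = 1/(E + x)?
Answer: 411 - 411*√(441 + (4 - √5)⁻²)/4 ≈ -1747.5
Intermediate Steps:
x = √5 ≈ 2.2361
h(E) = 1/(E + √5)
P(t, g) = 1 - √(g² + t²)/4 (P(t, g) = 1 - √(t² + g²)/4 = 1 - √(g² + t²)/4)
P(-21, h(-4))*411 = (1 - √((1/(-4 + √5))² + (-21)²)/4)*411 = (1 - √((-4 + √5)⁻² + 441)/4)*411 = (1 - √(441 + (-4 + √5)⁻²)/4)*411 = 411 - 411*√(441 + (-4 + √5)⁻²)/4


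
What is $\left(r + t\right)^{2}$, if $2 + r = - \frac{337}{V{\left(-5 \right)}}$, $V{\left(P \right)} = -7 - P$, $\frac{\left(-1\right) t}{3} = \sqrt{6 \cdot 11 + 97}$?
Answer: $\frac{116757}{4} - 999 \sqrt{163} \approx 16435.0$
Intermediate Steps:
$t = - 3 \sqrt{163}$ ($t = - 3 \sqrt{6 \cdot 11 + 97} = - 3 \sqrt{66 + 97} = - 3 \sqrt{163} \approx -38.301$)
$r = \frac{333}{2}$ ($r = -2 - \frac{337}{-7 - -5} = -2 - \frac{337}{-7 + 5} = -2 - \frac{337}{-2} = -2 - - \frac{337}{2} = -2 + \frac{337}{2} = \frac{333}{2} \approx 166.5$)
$\left(r + t\right)^{2} = \left(\frac{333}{2} - 3 \sqrt{163}\right)^{2}$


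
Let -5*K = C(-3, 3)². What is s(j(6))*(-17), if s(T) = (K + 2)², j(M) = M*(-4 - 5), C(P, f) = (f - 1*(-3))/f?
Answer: -612/25 ≈ -24.480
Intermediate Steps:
C(P, f) = (3 + f)/f (C(P, f) = (f + 3)/f = (3 + f)/f)
j(M) = -9*M (j(M) = M*(-9) = -9*M)
K = -⅘ (K = -(3 + 3)²/9/5 = -((⅓)*6)²/5 = -⅕*2² = -⅕*4 = -⅘ ≈ -0.80000)
s(T) = 36/25 (s(T) = (-⅘ + 2)² = (6/5)² = 36/25)
s(j(6))*(-17) = (36/25)*(-17) = -612/25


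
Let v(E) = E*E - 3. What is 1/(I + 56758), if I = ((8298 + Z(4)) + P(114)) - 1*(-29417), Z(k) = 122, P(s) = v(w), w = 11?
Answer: 1/94713 ≈ 1.0558e-5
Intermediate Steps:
v(E) = -3 + E² (v(E) = E² - 3 = -3 + E²)
P(s) = 118 (P(s) = -3 + 11² = -3 + 121 = 118)
I = 37955 (I = ((8298 + 122) + 118) - 1*(-29417) = (8420 + 118) + 29417 = 8538 + 29417 = 37955)
1/(I + 56758) = 1/(37955 + 56758) = 1/94713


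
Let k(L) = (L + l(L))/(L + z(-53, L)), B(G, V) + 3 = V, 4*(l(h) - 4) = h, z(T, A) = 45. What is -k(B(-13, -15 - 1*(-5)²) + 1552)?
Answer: -7561/6216 ≈ -1.2164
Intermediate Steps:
l(h) = 4 + h/4
B(G, V) = -3 + V
k(L) = (4 + 5*L/4)/(45 + L) (k(L) = (L + (4 + L/4))/(L + 45) = (4 + 5*L/4)/(45 + L))
-k(B(-13, -15 - 1*(-5)²) + 1552) = -(16 + 5*((-3 + (-15 - 1*(-5)²)) + 1552))/(4*(45 + ((-3 + (-15 - 1*(-5)²)) + 1552))) = -(16 + 5*((-3 + (-15 - 1*25)) + 1552))/(4*(45 + ((-3 + (-15 - 1*25)) + 1552))) = -(16 + 5*((-3 + (-15 - 25)) + 1552))/(4*(45 + ((-3 + (-15 - 25)) + 1552))) = -(16 + 5*((-3 - 40) + 1552))/(4*(45 + ((-3 - 40) + 1552))) = -(16 + 5*(-43 + 1552))/(4*(45 + (-43 + 1552))) = -(16 + 5*1509)/(4*(45 + 1509)) = -(16 + 7545)/(4*1554) = -7561/(4*1554) = -1*7561/6216 = -7561/6216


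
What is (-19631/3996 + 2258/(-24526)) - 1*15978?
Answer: -783214349581/49002948 ≈ -15983.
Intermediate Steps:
(-19631/3996 + 2258/(-24526)) - 1*15978 = (-19631*1/3996 + 2258*(-1/24526)) - 15978 = (-19631/3996 - 1129/12263) - 15978 = -245246437/49002948 - 15978 = -783214349581/49002948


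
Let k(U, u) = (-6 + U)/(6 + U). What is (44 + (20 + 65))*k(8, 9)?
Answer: 129/7 ≈ 18.429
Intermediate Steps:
k(U, u) = (-6 + U)/(6 + U)
(44 + (20 + 65))*k(8, 9) = (44 + (20 + 65))*((-6 + 8)/(6 + 8)) = (44 + 85)*(2/14) = 129*((1/14)*2) = 129*(⅐) = 129/7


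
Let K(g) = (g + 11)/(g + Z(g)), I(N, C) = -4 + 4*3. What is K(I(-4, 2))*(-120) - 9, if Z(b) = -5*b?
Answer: 249/4 ≈ 62.250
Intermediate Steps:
I(N, C) = 8 (I(N, C) = -4 + 12 = 8)
K(g) = -(11 + g)/(4*g) (K(g) = (g + 11)/(g - 5*g) = (11 + g)/((-4*g)) = (11 + g)*(-1/(4*g)) = -(11 + g)/(4*g))
K(I(-4, 2))*(-120) - 9 = ((¼)*(-11 - 1*8)/8)*(-120) - 9 = ((¼)*(⅛)*(-11 - 8))*(-120) - 9 = ((¼)*(⅛)*(-19))*(-120) - 9 = -19/32*(-120) - 9 = 285/4 - 9 = 249/4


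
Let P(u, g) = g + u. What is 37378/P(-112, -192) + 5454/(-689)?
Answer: -13705729/104728 ≈ -130.87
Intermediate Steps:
37378/P(-112, -192) + 5454/(-689) = 37378/(-192 - 112) + 5454/(-689) = 37378/(-304) + 5454*(-1/689) = 37378*(-1/304) - 5454/689 = -18689/152 - 5454/689 = -13705729/104728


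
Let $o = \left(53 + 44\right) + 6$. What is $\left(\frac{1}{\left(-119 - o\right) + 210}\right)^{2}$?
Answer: $\frac{1}{144} \approx 0.0069444$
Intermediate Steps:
$o = 103$ ($o = 97 + 6 = 103$)
$\left(\frac{1}{\left(-119 - o\right) + 210}\right)^{2} = \left(\frac{1}{\left(-119 - 103\right) + 210}\right)^{2} = \left(\frac{1}{-222 + 210}\right)^{2} = \left(\frac{1}{-12}\right)^{2} = \left(- \frac{1}{12}\right)^{2} = \frac{1}{144}$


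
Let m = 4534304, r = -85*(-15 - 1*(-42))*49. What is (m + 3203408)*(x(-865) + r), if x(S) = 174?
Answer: -868798041072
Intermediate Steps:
r = -112455 (r = -85*(-15 + 42)*49 = -85*27*49 = -2295*49 = -112455)
(m + 3203408)*(x(-865) + r) = (4534304 + 3203408)*(174 - 112455) = 7737712*(-112281) = -868798041072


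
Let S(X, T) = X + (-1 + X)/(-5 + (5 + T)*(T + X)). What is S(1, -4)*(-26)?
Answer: -26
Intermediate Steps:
S(X, T) = X + (-1 + X)/(-5 + (5 + T)*(T + X))
S(1, -4)*(-26) = ((-1 - 4*1 + 5*1**2 - 4*1**2 + 1*(-4)**2 + 5*(-4)*1)/(-5 + (-4)**2 + 5*(-4) + 5*1 - 4*1))*(-26) = ((-1 - 4 + 5*1 - 4*1 + 1*16 - 20)/(-5 + 16 - 20 + 5 - 4))*(-26) = ((-1 - 4 + 5 - 4 + 16 - 20)/(-8))*(-26) = -1/8*(-8)*(-26) = 1*(-26) = -26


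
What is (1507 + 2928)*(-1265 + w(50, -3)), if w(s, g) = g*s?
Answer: -6275525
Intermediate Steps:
(1507 + 2928)*(-1265 + w(50, -3)) = (1507 + 2928)*(-1265 - 3*50) = 4435*(-1265 - 150) = 4435*(-1415) = -6275525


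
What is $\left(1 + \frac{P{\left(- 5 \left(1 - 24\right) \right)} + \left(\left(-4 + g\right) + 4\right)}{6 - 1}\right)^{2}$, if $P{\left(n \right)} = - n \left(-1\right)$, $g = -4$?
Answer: $\frac{13456}{25} \approx 538.24$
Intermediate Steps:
$P{\left(n \right)} = n$
$\left(1 + \frac{P{\left(- 5 \left(1 - 24\right) \right)} + \left(\left(-4 + g\right) + 4\right)}{6 - 1}\right)^{2} = \left(1 + \frac{- 5 \left(1 - 24\right) + \left(\left(-4 - 4\right) + 4\right)}{6 - 1}\right)^{2} = \left(1 + \frac{- 5 \left(1 - 24\right) + \left(-8 + 4\right)}{5}\right)^{2} = \left(1 + \left(\left(-5\right) \left(-23\right) - 4\right) \frac{1}{5}\right)^{2} = \left(1 + \left(115 - 4\right) \frac{1}{5}\right)^{2} = \left(1 + 111 \cdot \frac{1}{5}\right)^{2} = \left(1 + \frac{111}{5}\right)^{2} = \left(\frac{116}{5}\right)^{2} = \frac{13456}{25}$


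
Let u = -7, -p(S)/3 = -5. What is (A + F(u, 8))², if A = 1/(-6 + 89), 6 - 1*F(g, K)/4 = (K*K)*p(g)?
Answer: 100315992529/6889 ≈ 1.4562e+7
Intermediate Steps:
p(S) = 15 (p(S) = -3*(-5) = 15)
F(g, K) = 24 - 60*K² (F(g, K) = 24 - 4*K*K*15 = 24 - 4*K²*15 = 24 - 60*K²)
A = 1/83 ≈ 0.012048
(A + F(u, 8))² = (1/83 + (24 - 60*8²))² = (1/83 + (24 - 60*64))² = (1/83 + (24 - 3840))² = (1/83 - 3816)² = (-316727/83)² = 100315992529/6889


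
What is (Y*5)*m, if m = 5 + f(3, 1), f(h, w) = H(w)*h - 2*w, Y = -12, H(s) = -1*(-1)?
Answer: -360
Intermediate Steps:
H(s) = 1
f(h, w) = h - 2*w (f(h, w) = 1*h - 2*w = h - 2*w)
m = 6 (m = 5 + (3 - 2*1) = 5 + (3 - 2) = 5 + 1 = 6)
(Y*5)*m = -12*5*6 = -60*6 = -360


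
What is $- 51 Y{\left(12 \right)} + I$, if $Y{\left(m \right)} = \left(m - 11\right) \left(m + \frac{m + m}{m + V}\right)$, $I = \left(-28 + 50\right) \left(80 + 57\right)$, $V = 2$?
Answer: $\frac{16202}{7} \approx 2314.6$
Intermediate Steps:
$I = 3014$ ($I = 22 \cdot 137 = 3014$)
$Y{\left(m \right)} = \left(-11 + m\right) \left(m + \frac{2 m}{2 + m}\right)$ ($Y{\left(m \right)} = \left(m - 11\right) \left(m + \frac{m + m}{m + 2}\right) = \left(-11 + m\right) \left(m + \frac{2 m}{2 + m}\right)$)
$- 51 Y{\left(12 \right)} + I = - 51 \frac{12 \left(-44 + 12^{2} - 84\right)}{2 + 12} + 3014 = - 51 \frac{12 \left(-44 + 144 - 84\right)}{14} + 3014 = - 51 \cdot 12 \cdot \frac{1}{14} \cdot 16 + 3014 = \left(-51\right) \frac{96}{7} + 3014 = - \frac{4896}{7} + 3014 = \frac{16202}{7}$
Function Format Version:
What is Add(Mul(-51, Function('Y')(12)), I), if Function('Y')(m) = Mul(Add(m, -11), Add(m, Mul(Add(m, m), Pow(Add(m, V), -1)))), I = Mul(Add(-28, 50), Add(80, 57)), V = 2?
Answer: Rational(16202, 7) ≈ 2314.6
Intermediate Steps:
I = 3014 (I = Mul(22, 137) = 3014)
Function('Y')(m) = Mul(Add(-11, m), Add(m, Mul(2, m, Pow(Add(2, m), -1)))) (Function('Y')(m) = Mul(Add(m, -11), Add(m, Mul(Add(m, m), Pow(Add(m, 2), -1)))) = Mul(Add(-11, m), Add(m, Mul(Mul(2, m), Pow(Add(2, m), -1)))) = Mul(Add(-11, m), Add(m, Mul(2, m, Pow(Add(2, m), -1)))))
Add(Mul(-51, Function('Y')(12)), I) = Add(Mul(-51, Mul(12, Pow(Add(2, 12), -1), Add(-44, Pow(12, 2), Mul(-7, 12)))), 3014) = Add(Mul(-51, Mul(12, Pow(14, -1), Add(-44, 144, -84))), 3014) = Add(Mul(-51, Mul(12, Rational(1, 14), 16)), 3014) = Add(Mul(-51, Rational(96, 7)), 3014) = Add(Rational(-4896, 7), 3014) = Rational(16202, 7)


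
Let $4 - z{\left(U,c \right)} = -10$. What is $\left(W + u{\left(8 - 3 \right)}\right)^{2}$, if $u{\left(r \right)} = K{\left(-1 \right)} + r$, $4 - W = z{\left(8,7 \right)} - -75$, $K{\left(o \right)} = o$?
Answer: $6561$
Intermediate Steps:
$z{\left(U,c \right)} = 14$ ($z{\left(U,c \right)} = 4 - -10 = 4 + 10 = 14$)
$W = -85$ ($W = 4 - \left(14 - -75\right) = 4 - \left(14 + 75\right) = 4 - 89 = -85$)
$u{\left(r \right)} = -1 + r$
$\left(W + u{\left(8 - 3 \right)}\right)^{2} = \left(-85 + \left(-1 + \left(8 - 3\right)\right)\right)^{2} = \left(-85 + \left(-1 + 5\right)\right)^{2} = \left(-85 + 4\right)^{2} = \left(-81\right)^{2} = 6561$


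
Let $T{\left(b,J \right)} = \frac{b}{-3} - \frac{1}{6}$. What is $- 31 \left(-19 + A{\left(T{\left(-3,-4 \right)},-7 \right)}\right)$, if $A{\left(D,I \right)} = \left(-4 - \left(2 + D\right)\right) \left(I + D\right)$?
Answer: $- \frac{25823}{36} \approx -717.31$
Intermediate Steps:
$T{\left(b,J \right)} = - \frac{1}{6} - \frac{b}{3}$ ($T{\left(b,J \right)} = b \left(- \frac{1}{3}\right) - \frac{1}{6} = - \frac{b}{3} - \frac{1}{6} = - \frac{1}{6} - \frac{b}{3}$)
$A{\left(D,I \right)} = \left(-6 - D\right) \left(D + I\right)$
$- 31 \left(-19 + A{\left(T{\left(-3,-4 \right)},-7 \right)}\right) = - 31 \left(-19 - \left(-42 + \left(- \frac{1}{6} - -1\right)^{2} + 6 \left(- \frac{1}{6} - -1\right) + \left(- \frac{1}{6} - -1\right) \left(-7\right)\right)\right) = - 31 \left(-19 - \left(-42 + \left(- \frac{1}{6} + 1\right)^{2} + 6 \left(- \frac{1}{6} + 1\right) + \left(- \frac{1}{6} + 1\right) \left(-7\right)\right)\right) = - 31 \left(-19 - \left(- \frac{1307}{36} - \frac{35}{6}\right)\right) = - 31 \left(-19 + \left(\left(-1\right) \frac{25}{36} - 5 + 42 + \frac{35}{6}\right)\right) = - 31 \left(-19 + \left(- \frac{25}{36} - 5 + 42 + \frac{35}{6}\right)\right) = - 31 \left(-19 + \frac{1517}{36}\right) = \left(-31\right) \frac{833}{36} = - \frac{25823}{36}$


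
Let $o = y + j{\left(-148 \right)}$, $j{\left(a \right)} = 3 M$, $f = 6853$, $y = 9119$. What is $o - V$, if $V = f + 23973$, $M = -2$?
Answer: $-21713$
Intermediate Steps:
$j{\left(a \right)} = -6$ ($j{\left(a \right)} = 3 \left(-2\right) = -6$)
$o = 9113$ ($o = 9119 - 6 = 9113$)
$V = 30826$ ($V = 6853 + 23973 = 30826$)
$o - V = 9113 - 30826 = -21713$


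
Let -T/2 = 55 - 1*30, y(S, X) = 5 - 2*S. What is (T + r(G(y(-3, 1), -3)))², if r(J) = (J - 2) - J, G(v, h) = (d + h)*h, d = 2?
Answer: 2704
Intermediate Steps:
G(v, h) = h*(2 + h) (G(v, h) = (2 + h)*h = h*(2 + h))
T = -50 (T = -2*(55 - 1*30) = -2*(55 - 30) = -2*25 = -50)
r(J) = -2 (r(J) = (-2 + J) - J = -2)
(T + r(G(y(-3, 1), -3)))² = (-50 - 2)² = (-52)² = 2704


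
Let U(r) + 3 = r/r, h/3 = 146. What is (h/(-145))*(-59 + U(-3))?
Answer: 26718/145 ≈ 184.26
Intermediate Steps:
h = 438 (h = 3*146 = 438)
U(r) = -2 (U(r) = -3 + r/r = -3 + 1 = -2)
(h/(-145))*(-59 + U(-3)) = (438/(-145))*(-59 - 2) = (438*(-1/145))*(-61) = -438/145*(-61) = 26718/145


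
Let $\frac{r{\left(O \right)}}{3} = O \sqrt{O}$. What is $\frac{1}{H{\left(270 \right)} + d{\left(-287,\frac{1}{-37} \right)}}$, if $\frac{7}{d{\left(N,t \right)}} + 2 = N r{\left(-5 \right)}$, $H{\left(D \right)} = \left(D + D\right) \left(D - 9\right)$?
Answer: $\frac{13060223281246}{1840707869256838129} + \frac{30135 i \sqrt{5}}{1840707869256838129} \approx 7.0952 \cdot 10^{-6} + 3.6608 \cdot 10^{-14} i$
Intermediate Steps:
$r{\left(O \right)} = 3 O^{\frac{3}{2}}$ ($r{\left(O \right)} = 3 O \sqrt{O} = 3 O^{\frac{3}{2}}$)
$H{\left(D \right)} = 2 D \left(-9 + D\right)$
$d{\left(N,t \right)} = \frac{7}{-2 - 15 i N \sqrt{5}}$ ($d{\left(N,t \right)} = \frac{7}{-2 + N 3 \left(-5\right)^{\frac{3}{2}}} = \frac{7}{-2 + N 3 \left(- 5 i \sqrt{5}\right)} = \frac{7}{-2 + N \left(- 15 i \sqrt{5}\right)} = \frac{7}{-2 - 15 i N \sqrt{5}}$)
$\frac{1}{H{\left(270 \right)} + d{\left(-287,\frac{1}{-37} \right)}} = \frac{1}{2 \cdot 270 \left(-9 + 270\right) + \frac{7}{-2 - 15 i \left(-287\right) \sqrt{5}}} = \frac{1}{2 \cdot 270 \cdot 261 + \frac{7}{-2 + 4305 i \sqrt{5}}} = \frac{1}{140940 + \frac{7}{-2 + 4305 i \sqrt{5}}}$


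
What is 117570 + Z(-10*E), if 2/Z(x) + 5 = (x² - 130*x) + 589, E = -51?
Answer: 11426863441/97192 ≈ 1.1757e+5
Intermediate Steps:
Z(x) = 2/(584 + x² - 130*x) (Z(x) = 2/(-5 + ((x² - 130*x) + 589)) = 2/(-5 + (589 + x² - 130*x)) = 2/(584 + x² - 130*x))
117570 + Z(-10*E) = 117570 + 2/(584 + (-10*(-51))² - (-1300)*(-51)) = 117570 + 2/(584 + 510² - 130*510) = 117570 + 2/(584 + 260100 - 66300) = 117570 + 2/194384 = 117570 + 2*(1/194384) = 117570 + 1/97192 = 11426863441/97192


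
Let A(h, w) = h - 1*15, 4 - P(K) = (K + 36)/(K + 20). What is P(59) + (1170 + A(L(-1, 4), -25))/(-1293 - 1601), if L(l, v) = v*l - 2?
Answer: 548803/228626 ≈ 2.4004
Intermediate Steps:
L(l, v) = -2 + l*v (L(l, v) = l*v - 2 = -2 + l*v)
P(K) = 4 - (36 + K)/(20 + K) (P(K) = 4 - (K + 36)/(K + 20) = 4 - (36 + K)/(20 + K))
A(h, w) = -15 + h (A(h, w) = h - 15 = -15 + h)
P(59) + (1170 + A(L(-1, 4), -25))/(-1293 - 1601) = (44 + 3*59)/(20 + 59) + (1170 + (-15 + (-2 - 1*4)))/(-1293 - 1601) = (44 + 177)/79 + (1170 + (-15 + (-2 - 4)))/(-2894) = (1/79)*221 + (1170 + (-15 - 6))*(-1/2894) = 221/79 + (1170 - 21)*(-1/2894) = 221/79 + 1149*(-1/2894) = 221/79 - 1149/2894 = 548803/228626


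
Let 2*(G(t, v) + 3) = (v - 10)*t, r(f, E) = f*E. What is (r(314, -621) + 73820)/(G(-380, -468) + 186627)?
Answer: -60587/138722 ≈ -0.43675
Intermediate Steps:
r(f, E) = E*f
G(t, v) = -3 + t*(-10 + v)/2 (G(t, v) = -3 + ((v - 10)*t)/2 = -3 + ((-10 + v)*t)/2 = -3 + (t*(-10 + v))/2 = -3 + t*(-10 + v)/2)
(r(314, -621) + 73820)/(G(-380, -468) + 186627) = (-621*314 + 73820)/((-3 - 5*(-380) + (½)*(-380)*(-468)) + 186627) = (-194994 + 73820)/((-3 + 1900 + 88920) + 186627) = -121174/(90817 + 186627) = -121174/277444 = -121174*1/277444 = -60587/138722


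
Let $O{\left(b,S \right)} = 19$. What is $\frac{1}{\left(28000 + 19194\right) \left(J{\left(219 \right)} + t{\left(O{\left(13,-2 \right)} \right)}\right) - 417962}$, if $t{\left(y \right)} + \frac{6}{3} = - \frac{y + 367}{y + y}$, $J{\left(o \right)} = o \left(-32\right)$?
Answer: $- \frac{19}{6302818580} \approx -3.0145 \cdot 10^{-9}$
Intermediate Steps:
$J{\left(o \right)} = - 32 o$
$t{\left(y \right)} = -2 - \frac{367 + y}{2 y}$ ($t{\left(y \right)} = -2 - \frac{y + 367}{y + y} = -2 - \frac{367 + y}{2 y}$)
$\frac{1}{\left(28000 + 19194\right) \left(J{\left(219 \right)} + t{\left(O{\left(13,-2 \right)} \right)}\right) - 417962} = \frac{1}{\left(28000 + 19194\right) \left(\left(-32\right) 219 + \frac{-367 - 95}{2 \cdot 19}\right) - 417962} = \frac{1}{47194 \left(-7008 + \frac{1}{2} \cdot \frac{1}{19} \left(-367 - 95\right)\right) - 417962} = \frac{1}{47194 \left(-7008 + \frac{1}{2} \cdot \frac{1}{19} \left(-462\right)\right) - 417962} = \frac{1}{47194 \left(-7008 - \frac{231}{19}\right) - 417962} = \frac{1}{47194 \left(- \frac{133383}{19}\right) - 417962} = \frac{1}{- \frac{6294877302}{19} - 417962} = \frac{1}{- \frac{6302818580}{19}} = - \frac{19}{6302818580}$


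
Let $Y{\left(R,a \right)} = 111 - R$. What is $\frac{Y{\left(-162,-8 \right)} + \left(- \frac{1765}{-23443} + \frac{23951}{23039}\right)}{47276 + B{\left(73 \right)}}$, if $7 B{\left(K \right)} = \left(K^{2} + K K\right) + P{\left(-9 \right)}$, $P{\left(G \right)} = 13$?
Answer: $\frac{148050341749}{26357271390433} \approx 0.0056171$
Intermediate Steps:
$B{\left(K \right)} = \frac{13}{7} + \frac{2 K^{2}}{7}$ ($B{\left(K \right)} = \frac{\left(K^{2} + K K\right) + 13}{7} = \frac{\left(K^{2} + K^{2}\right) + 13}{7} = \frac{2 K^{2} + 13}{7} = \frac{13 + 2 K^{2}}{7} = \frac{13}{7} + \frac{2 K^{2}}{7}$)
$\frac{Y{\left(-162,-8 \right)} + \left(- \frac{1765}{-23443} + \frac{23951}{23039}\right)}{47276 + B{\left(73 \right)}} = \frac{\left(111 - -162\right) + \left(- \frac{1765}{-23443} + \frac{23951}{23039}\right)}{47276 + \left(\frac{13}{7} + \frac{2 \cdot 73^{2}}{7}\right)} = \frac{\left(111 + 162\right) + \left(\left(-1765\right) \left(- \frac{1}{23443}\right) + 23951 \cdot \frac{1}{23039}\right)}{47276 + \left(\frac{13}{7} + \frac{2}{7} \cdot 5329\right)} = \frac{273 + \left(\frac{1765}{23443} + \frac{23951}{23039}\right)}{47276 + \left(\frac{13}{7} + \frac{10658}{7}\right)} = \frac{273 + \frac{602147128}{540103277}}{47276 + \frac{10671}{7}} = \frac{148050341749}{540103277 \cdot \frac{341603}{7}} = \frac{148050341749}{540103277} \cdot \frac{7}{341603} = \frac{148050341749}{26357271390433}$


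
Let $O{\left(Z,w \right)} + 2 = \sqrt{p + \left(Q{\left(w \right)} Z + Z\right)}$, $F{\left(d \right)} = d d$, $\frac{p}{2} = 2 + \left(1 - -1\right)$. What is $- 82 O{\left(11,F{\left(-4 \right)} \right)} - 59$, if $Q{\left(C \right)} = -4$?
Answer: $105 - 410 i \approx 105.0 - 410.0 i$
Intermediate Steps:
$p = 8$ ($p = 2 \left(2 + \left(1 - -1\right)\right) = 2 \left(2 + \left(1 + 1\right)\right) = 2 \left(2 + 2\right) = 2 \cdot 4 = 8$)
$F{\left(d \right)} = d^{2}$
$O{\left(Z,w \right)} = -2 + \sqrt{8 - 3 Z}$ ($O{\left(Z,w \right)} = -2 + \sqrt{8 + \left(- 4 Z + Z\right)} = -2 + \sqrt{8 - 3 Z}$)
$- 82 O{\left(11,F{\left(-4 \right)} \right)} - 59 = - 82 \left(-2 + \sqrt{8 - 33}\right) - 59 = - 82 \left(-2 + \sqrt{-25}\right) - 59 = - 82 \left(-2 + 5 i\right) - 59 = \left(164 - 410 i\right) - 59 = 105 - 410 i$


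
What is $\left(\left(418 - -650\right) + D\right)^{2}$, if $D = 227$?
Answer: $1677025$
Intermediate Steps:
$\left(\left(418 - -650\right) + D\right)^{2} = \left(\left(418 - -650\right) + 227\right)^{2} = \left(\left(418 + 650\right) + 227\right)^{2} = \left(1068 + 227\right)^{2} = 1295^{2} = 1677025$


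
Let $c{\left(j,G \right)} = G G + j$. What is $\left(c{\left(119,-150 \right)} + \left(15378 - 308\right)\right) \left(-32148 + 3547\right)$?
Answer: $-1077943089$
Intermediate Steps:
$c{\left(j,G \right)} = j + G^{2}$ ($c{\left(j,G \right)} = G^{2} + j = j + G^{2}$)
$\left(c{\left(119,-150 \right)} + \left(15378 - 308\right)\right) \left(-32148 + 3547\right) = \left(\left(119 + \left(-150\right)^{2}\right) + \left(15378 - 308\right)\right) \left(-32148 + 3547\right) = \left(\left(119 + 22500\right) + \left(15378 - 308\right)\right) \left(-28601\right) = \left(22619 + 15070\right) \left(-28601\right) = 37689 \left(-28601\right) = -1077943089$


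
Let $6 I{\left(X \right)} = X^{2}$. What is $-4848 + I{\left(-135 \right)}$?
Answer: $- \frac{3621}{2} \approx -1810.5$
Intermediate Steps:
$I{\left(X \right)} = \frac{X^{2}}{6}$
$-4848 + I{\left(-135 \right)} = -4848 + \frac{\left(-135\right)^{2}}{6} = -4848 + \frac{1}{6} \cdot 18225 = -4848 + \frac{6075}{2} = - \frac{3621}{2}$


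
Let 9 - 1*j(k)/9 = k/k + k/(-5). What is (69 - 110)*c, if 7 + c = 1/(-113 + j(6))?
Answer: 43542/151 ≈ 288.36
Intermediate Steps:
j(k) = 72 + 9*k/5 (j(k) = 81 - 9*(k/k + k/(-5)) = 81 - 9*(1 + k*(-⅕)) = 81 - 9*(1 - k/5) = 81 + (-9 + 9*k/5) = 72 + 9*k/5)
c = -1062/151 (c = -7 + 1/(-113 + (72 + (9/5)*6)) = -7 + 1/(-113 + (72 + 54/5)) = -7 + 1/(-113 + 414/5) = -7 + 1/(-151/5) = -7 - 5/151 = -1062/151 ≈ -7.0331)
(69 - 110)*c = (69 - 110)*(-1062/151) = -41*(-1062/151) = 43542/151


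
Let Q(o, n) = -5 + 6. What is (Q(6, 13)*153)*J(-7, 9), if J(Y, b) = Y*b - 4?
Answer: -10251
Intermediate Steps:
J(Y, b) = -4 + Y*b
Q(o, n) = 1
(Q(6, 13)*153)*J(-7, 9) = (1*153)*(-4 - 7*9) = 153*(-4 - 63) = 153*(-67) = -10251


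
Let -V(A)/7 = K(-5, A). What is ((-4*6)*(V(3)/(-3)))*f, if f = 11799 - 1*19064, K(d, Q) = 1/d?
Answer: -81368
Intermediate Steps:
V(A) = 7/5 (V(A) = -7/(-5) = -7*(-⅕) = 7/5)
f = -7265 (f = 11799 - 19064 = -7265)
((-4*6)*(V(3)/(-3)))*f = ((-4*6)*((7/5)/(-3)))*(-7265) = -168*(-1)/(5*3)*(-7265) = -24*(-7/15)*(-7265) = (56/5)*(-7265) = -81368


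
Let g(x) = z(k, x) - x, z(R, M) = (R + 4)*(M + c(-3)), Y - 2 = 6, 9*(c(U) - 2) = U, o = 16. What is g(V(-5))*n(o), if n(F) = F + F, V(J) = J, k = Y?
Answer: -1120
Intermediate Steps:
c(U) = 2 + U/9
Y = 8 (Y = 2 + 6 = 8)
k = 8
z(R, M) = (4 + R)*(5/3 + M) (z(R, M) = (R + 4)*(M + (2 + (1/9)*(-3))) = (4 + R)*(M + (2 - 1/3)) = (4 + R)*(M + 5/3) = (4 + R)*(5/3 + M))
n(F) = 2*F
g(x) = 20 + 11*x (g(x) = (20/3 + 4*x + (5/3)*8 + x*8) - x = (20/3 + 4*x + 40/3 + 8*x) - x = (20 + 12*x) - x = 20 + 11*x)
g(V(-5))*n(o) = (20 + 11*(-5))*(2*16) = (20 - 55)*32 = -35*32 = -1120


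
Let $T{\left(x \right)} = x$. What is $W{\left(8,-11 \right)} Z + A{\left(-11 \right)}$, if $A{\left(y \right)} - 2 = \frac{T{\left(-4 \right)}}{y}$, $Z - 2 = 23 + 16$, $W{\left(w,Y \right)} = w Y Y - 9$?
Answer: $\frac{432535}{11} \approx 39321.0$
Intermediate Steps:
$W{\left(w,Y \right)} = -9 + w Y^{2}$ ($W{\left(w,Y \right)} = Y w Y - 9 = w Y^{2} - 9 = -9 + w Y^{2}$)
$Z = 41$ ($Z = 2 + \left(23 + 16\right) = 2 + 39 = 41$)
$A{\left(y \right)} = 2 - \frac{4}{y}$
$W{\left(8,-11 \right)} Z + A{\left(-11 \right)} = \left(-9 + 8 \left(-11\right)^{2}\right) 41 + \left(2 - \frac{4}{-11}\right) = \left(-9 + 8 \cdot 121\right) 41 + \left(2 - - \frac{4}{11}\right) = \left(-9 + 968\right) 41 + \left(2 + \frac{4}{11}\right) = 959 \cdot 41 + \frac{26}{11} = 39319 + \frac{26}{11} = \frac{432535}{11}$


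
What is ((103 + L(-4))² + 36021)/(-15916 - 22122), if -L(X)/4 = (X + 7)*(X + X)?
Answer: -37811/19019 ≈ -1.9881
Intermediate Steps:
L(X) = -8*X*(7 + X) (L(X) = -4*(X + 7)*(X + X) = -4*(7 + X)*2*X = -8*X*(7 + X))
((103 + L(-4))² + 36021)/(-15916 - 22122) = ((103 - 8*(-4)*(7 - 4))² + 36021)/(-15916 - 22122) = ((103 - 8*(-4)*3)² + 36021)/(-38038) = ((103 + 96)² + 36021)*(-1/38038) = (199² + 36021)*(-1/38038) = (39601 + 36021)*(-1/38038) = 75622*(-1/38038) = -37811/19019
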